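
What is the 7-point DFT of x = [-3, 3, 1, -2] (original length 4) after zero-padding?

Original 4-point DFT: [-1, -4-5i, -3, -4+5i]
Zero-padded 7-point DFT provides frequency interpolation.

DFT_7([x, 0, ...]) = [-1, 0.4499-2.4527i, -5.8155-4.0546i, -4.6344+1.4300i, -4.6344-1.4300i, -5.8155+4.0546i, 0.4499+2.4527i]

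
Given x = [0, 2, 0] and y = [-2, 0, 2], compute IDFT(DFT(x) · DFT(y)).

(x ⊛ y)[n] = Σ(m=0 to 2) x[m] · y[(n-m) mod 3]

Computing each output sample:
(x ⊛ y)[0] = 4
(x ⊛ y)[1] = -4
(x ⊛ y)[2] = 0

x ⊛ y = [4, -4, 0]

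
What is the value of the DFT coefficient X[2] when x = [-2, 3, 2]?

X[2] = Σ(n=0 to 2) x[n] · ω_3^(2n) where ω_3 = e^(-2πi/3)
= (-2)·ω_3^0 + (3)·ω_3^2 + (2)·ω_3^4

X[2] = -4.5000+0.8660i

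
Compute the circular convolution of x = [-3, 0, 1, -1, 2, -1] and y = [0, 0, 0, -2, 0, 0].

(x ⊛ y)[n] = Σ(m=0 to 5) x[m] · y[(n-m) mod 6]

Computing each output sample:
(x ⊛ y)[0] = 2
(x ⊛ y)[1] = -4
(x ⊛ y)[2] = 2
(x ⊛ y)[3] = 6
(x ⊛ y)[4] = 0
(x ⊛ y)[5] = -2

x ⊛ y = [2, -4, 2, 6, 0, -2]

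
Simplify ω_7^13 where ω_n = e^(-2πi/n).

Since ω_7^7 = 1, powers reduce modulo 7.
13 mod 7 = 6
So ω_7^13 = ω_7^6 = e^(-2πi·6/7)

ω_7^13 = ω_7^6 = 0.6235+0.7818i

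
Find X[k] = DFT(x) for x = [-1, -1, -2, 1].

X[k] = Σ(n=0 to 3) x[n] · ω_4^(nk)
where ω_4 = e^(-2πi/4)

Computing each X[k]:
X[0] = -3
X[1] = 1+2i
X[2] = -3
X[3] = 1-2i

X = [-3, 1+2i, -3, 1-2i]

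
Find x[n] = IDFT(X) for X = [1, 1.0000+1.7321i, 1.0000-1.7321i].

x[n] = (1/3) Σ(k=0 to 2) X[k] · e^(2πikn/3)

Computing each x[n]:
x[0] = 1
x[1] = -1
x[2] = 1

x = [1, -1, 1]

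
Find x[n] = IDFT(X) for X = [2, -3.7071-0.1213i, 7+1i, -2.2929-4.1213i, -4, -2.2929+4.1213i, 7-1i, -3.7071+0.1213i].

x[n] = (1/8) Σ(k=0 to 7) X[k] · e^(2πikn/8)

Computing each x[n]:
x[0] = 0
x[1] = 1
x[2] = -3
x[3] = 2
x[4] = 3
x[5] = 0
x[6] = -1
x[7] = 0

x = [0, 1, -3, 2, 3, 0, -1, 0]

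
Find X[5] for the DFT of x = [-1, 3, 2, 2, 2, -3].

X[5] = Σ(n=0 to 5) x[n] · ω_6^(5n) where ω_6 = e^(-2πi/6)
= (-1)·ω_6^0 + (3)·ω_6^5 + (2)·ω_6^10 + (2)·ω_6^15 + (2)·ω_6^20 + (-3)·ω_6^25

X[5] = -5.0000+5.1962i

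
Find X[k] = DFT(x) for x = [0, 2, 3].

X[k] = Σ(n=0 to 2) x[n] · ω_3^(nk)
where ω_3 = e^(-2πi/3)

Computing each X[k]:
X[0] = 5
X[1] = -2.5000+0.8660i
X[2] = -2.5000-0.8660i

X = [5, -2.5000+0.8660i, -2.5000-0.8660i]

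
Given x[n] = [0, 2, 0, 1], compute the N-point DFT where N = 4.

X[k] = Σ(n=0 to 3) x[n] · ω_4^(nk)
where ω_4 = e^(-2πi/4)

Computing each X[k]:
X[0] = 3
X[1] = -1i
X[2] = -3
X[3] = 1i

X = [3, -1i, -3, 1i]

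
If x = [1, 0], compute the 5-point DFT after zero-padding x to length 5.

Original 2-point DFT: [1, 1]
Zero-padded 5-point DFT provides frequency interpolation.

DFT_5([x, 0, ...]) = [1, 1, 1, 1, 1]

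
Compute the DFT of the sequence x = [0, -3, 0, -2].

X[k] = Σ(n=0 to 3) x[n] · ω_4^(nk)
where ω_4 = e^(-2πi/4)

Computing each X[k]:
X[0] = -5
X[1] = 1i
X[2] = 5
X[3] = -1i

X = [-5, 1i, 5, -1i]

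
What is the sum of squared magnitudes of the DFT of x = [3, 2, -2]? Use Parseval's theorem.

Parseval: Σ|x[n]|² = (1/N)Σ|X[k]|², so Σ|X[k]|² = N·Σ|x[n]|² = 3·17.0000

Σ|X[k]|² = N·Σ|x[n]|² = 3·17.0000 = 51.0000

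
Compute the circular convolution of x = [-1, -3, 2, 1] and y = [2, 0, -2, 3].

(x ⊛ y)[n] = Σ(m=0 to 3) x[m] · y[(n-m) mod 4]

Computing each output sample:
(x ⊛ y)[0] = -15
(x ⊛ y)[1] = -2
(x ⊛ y)[2] = 9
(x ⊛ y)[3] = 5

x ⊛ y = [-15, -2, 9, 5]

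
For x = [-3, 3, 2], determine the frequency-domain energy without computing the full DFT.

Parseval: Σ|x[n]|² = (1/N)Σ|X[k]|², so Σ|X[k]|² = N·Σ|x[n]|² = 3·22.0000

Σ|X[k]|² = N·Σ|x[n]|² = 3·22.0000 = 66.0000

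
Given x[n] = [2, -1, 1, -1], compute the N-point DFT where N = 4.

X[k] = Σ(n=0 to 3) x[n] · ω_4^(nk)
where ω_4 = e^(-2πi/4)

Computing each X[k]:
X[0] = 1
X[1] = 1
X[2] = 5
X[3] = 1

X = [1, 1, 5, 1]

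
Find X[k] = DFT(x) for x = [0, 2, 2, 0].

X[k] = Σ(n=0 to 3) x[n] · ω_4^(nk)
where ω_4 = e^(-2πi/4)

Computing each X[k]:
X[0] = 4
X[1] = -2-2i
X[2] = 0
X[3] = -2+2i

X = [4, -2-2i, 0, -2+2i]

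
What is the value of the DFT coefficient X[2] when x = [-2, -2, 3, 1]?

X[2] = Σ(n=0 to 3) x[n] · ω_4^(2n) where ω_4 = e^(-2πi/4)
= (-2)·ω_4^0 + (-2)·ω_4^2 + (3)·ω_4^4 + (1)·ω_4^6

X[2] = 2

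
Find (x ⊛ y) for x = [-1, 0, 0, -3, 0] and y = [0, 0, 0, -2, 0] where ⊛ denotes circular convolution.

(x ⊛ y)[n] = Σ(m=0 to 4) x[m] · y[(n-m) mod 5]

Computing each output sample:
(x ⊛ y)[0] = 0
(x ⊛ y)[1] = 6
(x ⊛ y)[2] = 0
(x ⊛ y)[3] = 2
(x ⊛ y)[4] = 0

x ⊛ y = [0, 6, 0, 2, 0]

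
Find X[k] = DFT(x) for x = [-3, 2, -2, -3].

X[k] = Σ(n=0 to 3) x[n] · ω_4^(nk)
where ω_4 = e^(-2πi/4)

Computing each X[k]:
X[0] = -6
X[1] = -1-5i
X[2] = -4
X[3] = -1+5i

X = [-6, -1-5i, -4, -1+5i]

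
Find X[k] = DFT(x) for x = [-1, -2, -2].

X[k] = Σ(n=0 to 2) x[n] · ω_3^(nk)
where ω_3 = e^(-2πi/3)

Computing each X[k]:
X[0] = -5
X[1] = 1
X[2] = 1

X = [-5, 1, 1]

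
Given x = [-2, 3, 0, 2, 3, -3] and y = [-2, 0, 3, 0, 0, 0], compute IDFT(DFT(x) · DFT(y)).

(x ⊛ y)[n] = Σ(m=0 to 5) x[m] · y[(n-m) mod 6]

Computing each output sample:
(x ⊛ y)[0] = 13
(x ⊛ y)[1] = -15
(x ⊛ y)[2] = -6
(x ⊛ y)[3] = 5
(x ⊛ y)[4] = -6
(x ⊛ y)[5] = 12

x ⊛ y = [13, -15, -6, 5, -6, 12]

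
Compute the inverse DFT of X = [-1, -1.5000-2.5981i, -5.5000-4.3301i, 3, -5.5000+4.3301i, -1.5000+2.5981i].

x[n] = (1/6) Σ(k=0 to 5) X[k] · e^(2πikn/6)

Computing each x[n]:
x[0] = -2
x[1] = 2
x[2] = 1
x[3] = -2
x[4] = 2
x[5] = -2

x = [-2, 2, 1, -2, 2, -2]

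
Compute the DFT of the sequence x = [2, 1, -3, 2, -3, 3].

X[k] = Σ(n=0 to 5) x[n] · ω_6^(nk)
where ω_6 = e^(-2πi/6)

Computing each X[k]:
X[0] = 2
X[1] = 5.0000+1.7321i
X[2] = 5.0000+1.7321i
X[3] = -10
X[4] = 5.0000-1.7321i
X[5] = 5.0000-1.7321i

X = [2, 5.0000+1.7321i, 5.0000+1.7321i, -10, 5.0000-1.7321i, 5.0000-1.7321i]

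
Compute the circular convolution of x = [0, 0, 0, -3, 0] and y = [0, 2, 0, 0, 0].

(x ⊛ y)[n] = Σ(m=0 to 4) x[m] · y[(n-m) mod 5]

Computing each output sample:
(x ⊛ y)[0] = 0
(x ⊛ y)[1] = 0
(x ⊛ y)[2] = 0
(x ⊛ y)[3] = 0
(x ⊛ y)[4] = -6

x ⊛ y = [0, 0, 0, 0, -6]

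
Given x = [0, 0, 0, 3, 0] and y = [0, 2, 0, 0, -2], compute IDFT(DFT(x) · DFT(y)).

(x ⊛ y)[n] = Σ(m=0 to 4) x[m] · y[(n-m) mod 5]

Computing each output sample:
(x ⊛ y)[0] = 0
(x ⊛ y)[1] = 0
(x ⊛ y)[2] = -6
(x ⊛ y)[3] = 0
(x ⊛ y)[4] = 6

x ⊛ y = [0, 0, -6, 0, 6]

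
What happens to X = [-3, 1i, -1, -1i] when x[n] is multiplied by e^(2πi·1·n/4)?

Modulation property: DFT(ω_4^(-1n)·x[n]) = X[(k-1) mod 4], so circularly shift X by 1 positions.

X[k-1] = [-1i, -3, 1i, -1]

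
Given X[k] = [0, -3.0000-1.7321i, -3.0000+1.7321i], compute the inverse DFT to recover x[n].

x[n] = (1/3) Σ(k=0 to 2) X[k] · e^(2πikn/3)

Computing each x[n]:
x[0] = -2
x[1] = 2
x[2] = 0

x = [-2, 2, 0]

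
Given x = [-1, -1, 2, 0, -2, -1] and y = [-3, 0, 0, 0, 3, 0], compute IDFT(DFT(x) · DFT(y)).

(x ⊛ y)[n] = Σ(m=0 to 5) x[m] · y[(n-m) mod 6]

Computing each output sample:
(x ⊛ y)[0] = 9
(x ⊛ y)[1] = 3
(x ⊛ y)[2] = -12
(x ⊛ y)[3] = -3
(x ⊛ y)[4] = 3
(x ⊛ y)[5] = 0

x ⊛ y = [9, 3, -12, -3, 3, 0]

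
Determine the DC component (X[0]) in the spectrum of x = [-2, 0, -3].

X[0] = Σ(n=0 to 2) x[n] · ω_3^0 = Σ x[n]
= (-2) + (0) + (-3)

X[0] = -5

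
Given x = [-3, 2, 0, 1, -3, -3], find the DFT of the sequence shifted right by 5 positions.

Time shift by 5: X_shifted[k] = ω_6^(5k) · X[k]
Shifted x = [2, 0, 1, -3, -3, -3]

DFT(x[n-5]) = [-6, 4.5000-6.0622i, 1.5000+0.8660i, 6, 1.5000-0.8660i, 4.5000+6.0622i]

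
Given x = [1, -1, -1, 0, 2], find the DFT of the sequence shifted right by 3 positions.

Time shift by 3: X_shifted[k] = ω_5^(3k) · X[k]
Shifted x = [-1, 0, 2, 1, -1]

DFT(x[n-3]) = [1, -3.7361-1.5388i, 0.7361+0.3633i, 0.7361-0.3633i, -3.7361+1.5388i]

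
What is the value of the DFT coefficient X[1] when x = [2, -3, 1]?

X[1] = Σ(n=0 to 2) x[n] · ω_3^(1n) where ω_3 = e^(-2πi/3)
= (2)·ω_3^0 + (-3)·ω_3^1 + (1)·ω_3^2

X[1] = 3.0000+3.4641i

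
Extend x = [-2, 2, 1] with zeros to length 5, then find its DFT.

Original 3-point DFT: [1, -3.5000-0.8660i, -3.5000+0.8660i]
Zero-padded 5-point DFT provides frequency interpolation.

DFT_5([x, 0, ...]) = [1, -2.1910-2.4899i, -3.3090-0.2245i, -3.3090+0.2245i, -2.1910+2.4899i]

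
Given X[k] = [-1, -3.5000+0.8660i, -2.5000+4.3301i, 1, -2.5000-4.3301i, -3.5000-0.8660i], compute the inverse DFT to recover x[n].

x[n] = (1/6) Σ(k=0 to 5) X[k] · e^(2πikn/6)

Computing each x[n]:
x[0] = -2
x[1] = -2
x[2] = 2
x[3] = 0
x[4] = 0
x[5] = 1

x = [-2, -2, 2, 0, 0, 1]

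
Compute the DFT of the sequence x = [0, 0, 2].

X[k] = Σ(n=0 to 2) x[n] · ω_3^(nk)
where ω_3 = e^(-2πi/3)

Computing each X[k]:
X[0] = 2
X[1] = -1.0000+1.7321i
X[2] = -1.0000-1.7321i

X = [2, -1.0000+1.7321i, -1.0000-1.7321i]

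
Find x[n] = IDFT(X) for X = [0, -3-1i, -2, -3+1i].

x[n] = (1/4) Σ(k=0 to 3) X[k] · e^(2πikn/4)

Computing each x[n]:
x[0] = -2
x[1] = 1
x[2] = 1
x[3] = 0

x = [-2, 1, 1, 0]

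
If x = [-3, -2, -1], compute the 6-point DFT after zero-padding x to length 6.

Original 3-point DFT: [-6, -1.5000+0.8660i, -1.5000-0.8660i]
Zero-padded 6-point DFT provides frequency interpolation.

DFT_6([x, 0, ...]) = [-6, -3.5000+2.5981i, -1.5000+0.8660i, -2, -1.5000-0.8660i, -3.5000-2.5981i]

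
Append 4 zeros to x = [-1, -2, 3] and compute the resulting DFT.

Original 3-point DFT: [0, -1.5000+4.3301i, -1.5000-4.3301i]
Zero-padded 7-point DFT provides frequency interpolation.

DFT_7([x, 0, ...]) = [0, -2.9145-1.3611i, -3.2579+3.2515i, 2.6724+3.2133i, 2.6724-3.2133i, -3.2579-3.2515i, -2.9145+1.3611i]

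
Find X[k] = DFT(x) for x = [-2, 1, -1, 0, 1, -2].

X[k] = Σ(n=0 to 5) x[n] · ω_6^(nk)
where ω_6 = e^(-2πi/6)

Computing each X[k]:
X[0] = -3
X[1] = -2.5000-0.8660i
X[2] = -1.5000-4.3301i
X[3] = -1
X[4] = -1.5000+4.3301i
X[5] = -2.5000+0.8660i

X = [-3, -2.5000-0.8660i, -1.5000-4.3301i, -1, -1.5000+4.3301i, -2.5000+0.8660i]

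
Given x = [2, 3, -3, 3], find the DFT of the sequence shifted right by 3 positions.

Time shift by 3: X_shifted[k] = ω_4^(3k) · X[k]
Shifted x = [3, -3, 3, 2]

DFT(x[n-3]) = [5, 5i, 7, -5i]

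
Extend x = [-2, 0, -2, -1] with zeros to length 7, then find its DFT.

Original 4-point DFT: [-5, -1i, -3, 1i]
Zero-padded 7-point DFT provides frequency interpolation.

DFT_7([x, 0, ...]) = [-5, -0.6540+2.3837i, -0.8216-1.6496i, -3.0245-0.5887i, -3.0245+0.5887i, -0.8216+1.6496i, -0.6540-2.3837i]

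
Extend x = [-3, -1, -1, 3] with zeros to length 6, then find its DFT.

Original 4-point DFT: [-2, -2+4i, -6, -2-4i]
Zero-padded 6-point DFT provides frequency interpolation.

DFT_6([x, 0, ...]) = [-2, -6.0000+1.7321i, 1, -6, 1, -6.0000-1.7321i]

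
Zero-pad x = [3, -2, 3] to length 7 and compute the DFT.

Original 3-point DFT: [4, 2.5000+4.3301i, 2.5000-4.3301i]
Zero-padded 7-point DFT provides frequency interpolation.

DFT_7([x, 0, ...]) = [4, 1.0855-1.3611i, 0.7421+3.2515i, 6.6724+3.2133i, 6.6724-3.2133i, 0.7421-3.2515i, 1.0855+1.3611i]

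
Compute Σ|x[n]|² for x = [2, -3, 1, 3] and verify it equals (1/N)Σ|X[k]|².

Time domain:
Σ|x[n]|² = |2|² + |-3|² + |1|² + |3|² = 23.0000

Frequency domain:
(1/4)Σ|X[k]|² = (1/4)(|3|² + |1+6i|² + |3|² + |1-6i|²) = (1/4)·92.0000 = 23.0000

Both sides agree, confirming Parseval's theorem.

Σ|x[n]|² = (1/N)Σ|X[k]|² = 23.0000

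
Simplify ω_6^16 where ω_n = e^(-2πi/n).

Since ω_6^6 = 1, powers reduce modulo 6.
16 mod 6 = 4
So ω_6^16 = ω_6^4 = e^(-2πi·4/6)

ω_6^16 = ω_6^4 = -0.5000+0.8660i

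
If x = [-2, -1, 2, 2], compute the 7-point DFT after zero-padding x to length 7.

Original 4-point DFT: [1, -4+3i, -1, -4-3i]
Zero-padded 7-point DFT provides frequency interpolation.

DFT_7([x, 0, ...]) = [1, -4.8705-2.0358i, -2.3324+3.4064i, -0.2971+0.0477i, -0.2971-0.0477i, -2.3324-3.4064i, -4.8705+2.0358i]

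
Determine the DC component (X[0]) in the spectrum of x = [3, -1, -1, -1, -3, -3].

X[0] = Σ(n=0 to 5) x[n] · ω_6^0 = Σ x[n]
= (3) + (-1) + (-1) + (-1) + (-3) + (-3)

X[0] = -6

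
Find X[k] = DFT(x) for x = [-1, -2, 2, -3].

X[k] = Σ(n=0 to 3) x[n] · ω_4^(nk)
where ω_4 = e^(-2πi/4)

Computing each X[k]:
X[0] = -4
X[1] = -3-1i
X[2] = 6
X[3] = -3+1i

X = [-4, -3-1i, 6, -3+1i]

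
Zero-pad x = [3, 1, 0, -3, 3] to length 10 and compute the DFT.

Original 5-point DFT: [4, 6.6631+0.1388i, -1.1631+4.0287i, -1.1631-4.0287i, 6.6631-0.1388i]
Zero-padded 10-point DFT provides frequency interpolation.

DFT_10([x, 0, ...]) = [4, 2.3090+0.5020i, 6.6631+0.1388i, 1.1910-5.5676i, -1.1631+4.0287i, 8, -1.1631-4.0287i, 1.1910+5.5676i, 6.6631-0.1388i, 2.3090-0.5020i]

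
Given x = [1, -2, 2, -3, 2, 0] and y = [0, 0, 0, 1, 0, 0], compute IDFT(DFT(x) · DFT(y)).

(x ⊛ y)[n] = Σ(m=0 to 5) x[m] · y[(n-m) mod 6]

Computing each output sample:
(x ⊛ y)[0] = -3
(x ⊛ y)[1] = 2
(x ⊛ y)[2] = 0
(x ⊛ y)[3] = 1
(x ⊛ y)[4] = -2
(x ⊛ y)[5] = 2

x ⊛ y = [-3, 2, 0, 1, -2, 2]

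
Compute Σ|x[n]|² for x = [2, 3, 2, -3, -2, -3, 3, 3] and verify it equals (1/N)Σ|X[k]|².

Time domain:
Σ|x[n]|² = |2|² + |3|² + |2|² + |-3|² + |-2|² + |-3|² + |3|² + |3|² = 57.0000

Frequency domain:
(1/8)Σ|X[k]|² = (1/8)(|5|² + |12.4853+1.0000i|² + |-5|² + |-4.4853-1.0000i|² + |5|² + |-4.4853+1.0000i|² + |-5|² + |12.4853-1.0000i|²) = (1/8)·456.0000 = 57.0000

Both sides agree, confirming Parseval's theorem.

Σ|x[n]|² = (1/N)Σ|X[k]|² = 57.0000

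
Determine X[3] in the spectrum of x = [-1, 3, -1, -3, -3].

X[3] = Σ(n=0 to 4) x[n] · ω_5^(3n) where ω_5 = e^(-2πi/5)
= (-1)·ω_5^0 + (3)·ω_5^3 + (-1)·ω_5^6 + (-3)·ω_5^9 + (-3)·ω_5^12

X[3] = -2.2361+1.6246i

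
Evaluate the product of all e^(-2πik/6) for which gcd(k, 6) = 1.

The primitive 6th roots of unity are ω_6^k for k coprime to 6: k ∈ {1, 5}
Their product equals the constant term of the cyclotomic polynomial Φ_6(x) up to sign.
For n ≥ 3, the product of all primitive nth roots of unity is 1. (For n=1 it is 1; for n=2 it is -1.)

1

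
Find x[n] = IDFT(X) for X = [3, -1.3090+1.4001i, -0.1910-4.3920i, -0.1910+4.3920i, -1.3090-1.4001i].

x[n] = (1/5) Σ(k=0 to 4) X[k] · e^(2πikn/5)

Computing each x[n]:
x[0] = 0
x[1] = 1
x[2] = -1
x[3] = 3
x[4] = 0

x = [0, 1, -1, 3, 0]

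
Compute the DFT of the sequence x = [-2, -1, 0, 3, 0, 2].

X[k] = Σ(n=0 to 5) x[n] · ω_6^(nk)
where ω_6 = e^(-2πi/6)

Computing each X[k]:
X[0] = 2
X[1] = -4.5000+2.5981i
X[2] = 0.5000+2.5981i
X[3] = -6
X[4] = 0.5000-2.5981i
X[5] = -4.5000-2.5981i

X = [2, -4.5000+2.5981i, 0.5000+2.5981i, -6, 0.5000-2.5981i, -4.5000-2.5981i]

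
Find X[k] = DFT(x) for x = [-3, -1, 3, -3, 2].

X[k] = Σ(n=0 to 4) x[n] · ω_5^(nk)
where ω_5 = e^(-2πi/5)

Computing each X[k]:
X[0] = -2
X[1] = -2.6910-0.6735i
X[2] = -3.8090+7.4697i
X[3] = -3.8090-7.4697i
X[4] = -2.6910+0.6735i

X = [-2, -2.6910-0.6735i, -3.8090+7.4697i, -3.8090-7.4697i, -2.6910+0.6735i]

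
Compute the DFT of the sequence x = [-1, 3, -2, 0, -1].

X[k] = Σ(n=0 to 4) x[n] · ω_5^(nk)
where ω_5 = e^(-2πi/5)

Computing each X[k]:
X[0] = -1
X[1] = 1.2361-2.6287i
X[2] = -3.2361-4.2533i
X[3] = -3.2361+4.2533i
X[4] = 1.2361+2.6287i

X = [-1, 1.2361-2.6287i, -3.2361-4.2533i, -3.2361+4.2533i, 1.2361+2.6287i]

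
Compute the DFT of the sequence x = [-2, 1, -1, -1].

X[k] = Σ(n=0 to 3) x[n] · ω_4^(nk)
where ω_4 = e^(-2πi/4)

Computing each X[k]:
X[0] = -3
X[1] = -1-2i
X[2] = -3
X[3] = -1+2i

X = [-3, -1-2i, -3, -1+2i]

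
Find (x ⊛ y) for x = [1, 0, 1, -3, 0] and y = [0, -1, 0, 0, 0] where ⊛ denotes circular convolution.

(x ⊛ y)[n] = Σ(m=0 to 4) x[m] · y[(n-m) mod 5]

Computing each output sample:
(x ⊛ y)[0] = 0
(x ⊛ y)[1] = -1
(x ⊛ y)[2] = 0
(x ⊛ y)[3] = -1
(x ⊛ y)[4] = 3

x ⊛ y = [0, -1, 0, -1, 3]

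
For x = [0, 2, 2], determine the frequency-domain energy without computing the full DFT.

Parseval: Σ|x[n]|² = (1/N)Σ|X[k]|², so Σ|X[k]|² = N·Σ|x[n]|² = 3·8.0000

Σ|X[k]|² = N·Σ|x[n]|² = 3·8.0000 = 24.0000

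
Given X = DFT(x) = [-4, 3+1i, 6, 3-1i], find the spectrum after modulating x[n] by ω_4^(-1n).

Modulation property: DFT(ω_4^(-1n)·x[n]) = X[(k-1) mod 4], so circularly shift X by 1 positions.

X[k-1] = [3-1i, -4, 3+1i, 6]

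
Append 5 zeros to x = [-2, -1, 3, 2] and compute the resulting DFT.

Original 4-point DFT: [2, -5+3i, 0, -5-3i]
Zero-padded 9-point DFT provides frequency interpolation.

DFT_9([x, 0, ...]) = [2, -3.2451-4.0437i, -5.9927+1.6908i, -1.0000+3.4641i, 0.2378+0.5383i, 0.2378-0.5383i, -1.0000-3.4641i, -5.9927-1.6908i, -3.2451+4.0437i]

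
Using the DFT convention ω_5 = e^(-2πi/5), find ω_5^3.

ω_5^3 = e^(-2πi·3/5)
= cos(-2π·3/5) + i·sin(-2π·3/5)
= cos(-6π/5) + i·sin(-6π/5)

ω_5^3 = cos(-6π/5) + i·sin(-6π/5) = -0.8090+0.5878i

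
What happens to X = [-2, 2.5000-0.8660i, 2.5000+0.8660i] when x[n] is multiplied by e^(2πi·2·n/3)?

Modulation property: DFT(ω_3^(-2n)·x[n]) = X[(k-2) mod 3], so circularly shift X by 2 positions.

X[k-2] = [2.5000-0.8660i, 2.5000+0.8660i, -2]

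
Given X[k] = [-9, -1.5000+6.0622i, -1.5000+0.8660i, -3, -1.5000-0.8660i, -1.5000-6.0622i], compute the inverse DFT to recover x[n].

x[n] = (1/6) Σ(k=0 to 5) X[k] · e^(2πikn/6)

Computing each x[n]:
x[0] = -3
x[1] = -3
x[2] = -3
x[3] = -1
x[4] = 0
x[5] = 1

x = [-3, -3, -3, -1, 0, 1]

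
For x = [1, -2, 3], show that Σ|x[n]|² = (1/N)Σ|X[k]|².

Time domain:
Σ|x[n]|² = |1|² + |-2|² + |3|² = 14.0000

Frequency domain:
(1/3)Σ|X[k]|² = (1/3)(|2|² + |0.5000+4.3301i|² + |0.5000-4.3301i|²) = (1/3)·42.0000 = 14.0000

Both sides agree, confirming Parseval's theorem.

Σ|x[n]|² = (1/N)Σ|X[k]|² = 14.0000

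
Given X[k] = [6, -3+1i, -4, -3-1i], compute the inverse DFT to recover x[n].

x[n] = (1/4) Σ(k=0 to 3) X[k] · e^(2πikn/4)

Computing each x[n]:
x[0] = -1
x[1] = 2
x[2] = 2
x[3] = 3

x = [-1, 2, 2, 3]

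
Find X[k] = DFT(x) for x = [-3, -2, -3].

X[k] = Σ(n=0 to 2) x[n] · ω_3^(nk)
where ω_3 = e^(-2πi/3)

Computing each X[k]:
X[0] = -8
X[1] = -0.5000-0.8660i
X[2] = -0.5000+0.8660i

X = [-8, -0.5000-0.8660i, -0.5000+0.8660i]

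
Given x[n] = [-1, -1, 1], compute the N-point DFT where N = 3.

X[k] = Σ(n=0 to 2) x[n] · ω_3^(nk)
where ω_3 = e^(-2πi/3)

Computing each X[k]:
X[0] = -1
X[1] = -1.0000+1.7321i
X[2] = -1.0000-1.7321i

X = [-1, -1.0000+1.7321i, -1.0000-1.7321i]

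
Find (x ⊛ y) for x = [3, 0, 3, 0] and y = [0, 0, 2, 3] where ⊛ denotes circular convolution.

(x ⊛ y)[n] = Σ(m=0 to 3) x[m] · y[(n-m) mod 4]

Computing each output sample:
(x ⊛ y)[0] = 6
(x ⊛ y)[1] = 9
(x ⊛ y)[2] = 6
(x ⊛ y)[3] = 9

x ⊛ y = [6, 9, 6, 9]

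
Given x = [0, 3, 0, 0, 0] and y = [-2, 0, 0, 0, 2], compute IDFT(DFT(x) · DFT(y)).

(x ⊛ y)[n] = Σ(m=0 to 4) x[m] · y[(n-m) mod 5]

Computing each output sample:
(x ⊛ y)[0] = 6
(x ⊛ y)[1] = -6
(x ⊛ y)[2] = 0
(x ⊛ y)[3] = 0
(x ⊛ y)[4] = 0

x ⊛ y = [6, -6, 0, 0, 0]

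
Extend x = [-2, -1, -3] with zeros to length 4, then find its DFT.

Original 3-point DFT: [-6, -1.7321i, 1.7321i]
Zero-padded 4-point DFT provides frequency interpolation.

DFT_4([x, 0, ...]) = [-6, 1+1i, -4, 1-1i]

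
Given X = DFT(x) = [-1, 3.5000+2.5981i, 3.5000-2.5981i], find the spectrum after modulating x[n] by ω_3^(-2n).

Modulation property: DFT(ω_3^(-2n)·x[n]) = X[(k-2) mod 3], so circularly shift X by 2 positions.

X[k-2] = [3.5000+2.5981i, 3.5000-2.5981i, -1]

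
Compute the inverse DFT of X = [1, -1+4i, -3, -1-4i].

x[n] = (1/4) Σ(k=0 to 3) X[k] · e^(2πikn/4)

Computing each x[n]:
x[0] = -1
x[1] = -1
x[2] = 0
x[3] = 3

x = [-1, -1, 0, 3]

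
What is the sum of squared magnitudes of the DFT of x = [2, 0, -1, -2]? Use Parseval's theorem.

Parseval: Σ|x[n]|² = (1/N)Σ|X[k]|², so Σ|X[k]|² = N·Σ|x[n]|² = 4·9.0000

Σ|X[k]|² = N·Σ|x[n]|² = 4·9.0000 = 36.0000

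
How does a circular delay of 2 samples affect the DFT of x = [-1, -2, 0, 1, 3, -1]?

Time shift by 2: X_shifted[k] = ω_6^(2k) · X[k]
Shifted x = [3, -1, -1, -2, 0, 1]

DFT(x[n-2]) = [0, 5.5000+2.5981i, 1.5000+0.8660i, 4, 1.5000-0.8660i, 5.5000-2.5981i]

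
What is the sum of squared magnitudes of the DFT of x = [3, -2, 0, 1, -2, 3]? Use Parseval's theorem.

Parseval: Σ|x[n]|² = (1/N)Σ|X[k]|², so Σ|X[k]|² = N·Σ|x[n]|² = 6·27.0000

Σ|X[k]|² = N·Σ|x[n]|² = 6·27.0000 = 162.0000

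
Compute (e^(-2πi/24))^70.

Since ω_24^24 = 1, powers reduce modulo 24.
70 mod 24 = 22
So ω_24^70 = ω_24^22 = e^(-2πi·22/24)

ω_24^70 = ω_24^22 = 0.8660+0.5000i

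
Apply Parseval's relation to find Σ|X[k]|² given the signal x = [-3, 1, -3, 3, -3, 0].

Parseval: Σ|x[n]|² = (1/N)Σ|X[k]|², so Σ|X[k]|² = N·Σ|x[n]|² = 6·37.0000

Σ|X[k]|² = N·Σ|x[n]|² = 6·37.0000 = 222.0000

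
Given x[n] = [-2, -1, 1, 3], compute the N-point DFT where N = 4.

X[k] = Σ(n=0 to 3) x[n] · ω_4^(nk)
where ω_4 = e^(-2πi/4)

Computing each X[k]:
X[0] = 1
X[1] = -3+4i
X[2] = -3
X[3] = -3-4i

X = [1, -3+4i, -3, -3-4i]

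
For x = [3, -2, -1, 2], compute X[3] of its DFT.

X[3] = Σ(n=0 to 3) x[n] · ω_4^(3n) where ω_4 = e^(-2πi/4)
= (3)·ω_4^0 + (-2)·ω_4^3 + (-1)·ω_4^6 + (2)·ω_4^9

X[3] = 4-4i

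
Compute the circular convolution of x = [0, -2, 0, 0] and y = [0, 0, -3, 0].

(x ⊛ y)[n] = Σ(m=0 to 3) x[m] · y[(n-m) mod 4]

Computing each output sample:
(x ⊛ y)[0] = 0
(x ⊛ y)[1] = 0
(x ⊛ y)[2] = 0
(x ⊛ y)[3] = 6

x ⊛ y = [0, 0, 0, 6]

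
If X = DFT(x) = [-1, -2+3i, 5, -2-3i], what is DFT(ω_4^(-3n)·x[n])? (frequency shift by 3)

Modulation property: DFT(ω_4^(-3n)·x[n]) = X[(k-3) mod 4], so circularly shift X by 3 positions.

X[k-3] = [-2+3i, 5, -2-3i, -1]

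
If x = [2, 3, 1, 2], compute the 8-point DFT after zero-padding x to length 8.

Original 4-point DFT: [8, 1-1i, -2, 1+1i]
Zero-padded 8-point DFT provides frequency interpolation.

DFT_8([x, 0, ...]) = [8, 2.7071-4.5355i, 1-1i, 1.2929-2.5355i, -2, 1.2929+2.5355i, 1+1i, 2.7071+4.5355i]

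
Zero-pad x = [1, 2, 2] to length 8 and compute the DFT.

Original 3-point DFT: [5, -1, -1]
Zero-padded 8-point DFT provides frequency interpolation.

DFT_8([x, 0, ...]) = [5, 2.4142-3.4142i, -1-2i, -0.4142+0.5858i, 1, -0.4142-0.5858i, -1+2i, 2.4142+3.4142i]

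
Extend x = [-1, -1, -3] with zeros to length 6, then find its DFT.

Original 3-point DFT: [-5, 1.0000-1.7321i, 1.0000+1.7321i]
Zero-padded 6-point DFT provides frequency interpolation.

DFT_6([x, 0, ...]) = [-5, 3.4641i, 1.0000-1.7321i, -3, 1.0000+1.7321i, -3.4641i]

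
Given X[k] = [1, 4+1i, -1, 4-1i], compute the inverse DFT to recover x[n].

x[n] = (1/4) Σ(k=0 to 3) X[k] · e^(2πikn/4)

Computing each x[n]:
x[0] = 2
x[1] = 0
x[2] = -2
x[3] = 1

x = [2, 0, -2, 1]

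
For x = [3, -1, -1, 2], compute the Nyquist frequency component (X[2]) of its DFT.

X[2] = Σ(n=0 to 3) x[n] · ω_4^(2n) where ω_4 = e^(-2πi/4)
= (3)·ω_4^0 + (-1)·ω_4^2 + (-1)·ω_4^4 + (2)·ω_4^6

X[2] = 1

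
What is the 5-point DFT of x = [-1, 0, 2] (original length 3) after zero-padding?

Original 3-point DFT: [1, -2.0000+1.7321i, -2.0000-1.7321i]
Zero-padded 5-point DFT provides frequency interpolation.

DFT_5([x, 0, ...]) = [1, -2.6180-1.1756i, -0.3820+1.9021i, -0.3820-1.9021i, -2.6180+1.1756i]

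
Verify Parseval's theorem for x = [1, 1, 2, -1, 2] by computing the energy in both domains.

Time domain:
Σ|x[n]|² = |1|² + |1|² + |2|² + |-1|² + |2|² = 11.0000

Frequency domain:
(1/5)Σ|X[k]|² = (1/5)(|5|² + |1.1180-0.8123i|² + |-1.1180+3.4410i|² + |-1.1180-3.4410i|² + |1.1180+0.8123i|²) = (1/5)·55.0000 = 11.0000

Both sides agree, confirming Parseval's theorem.

Σ|x[n]|² = (1/N)Σ|X[k]|² = 11.0000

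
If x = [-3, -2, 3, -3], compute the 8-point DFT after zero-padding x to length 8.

Original 4-point DFT: [-5, -6-1i, 5, -6+1i]
Zero-padded 8-point DFT provides frequency interpolation.

DFT_8([x, 0, ...]) = [-5, -2.2929+0.5355i, -6-1i, -3.7071+6.5355i, 5, -3.7071-6.5355i, -6+1i, -2.2929-0.5355i]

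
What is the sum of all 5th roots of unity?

Sum of all nth roots of unity equals 0 for n > 1 (geometric series with r ≠ 1).

0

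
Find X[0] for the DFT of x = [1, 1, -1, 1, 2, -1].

X[0] = Σ(n=0 to 5) x[n] · ω_6^0 = Σ x[n]
= (1) + (1) + (-1) + (1) + (2) + (-1)

X[0] = 3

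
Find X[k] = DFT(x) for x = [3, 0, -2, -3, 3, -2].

X[k] = Σ(n=0 to 5) x[n] · ω_6^(nk)
where ω_6 = e^(-2πi/6)

Computing each X[k]:
X[0] = -1
X[1] = 4.5000+2.5981i
X[2] = 0.5000-6.0622i
X[3] = 9
X[4] = 0.5000+6.0622i
X[5] = 4.5000-2.5981i

X = [-1, 4.5000+2.5981i, 0.5000-6.0622i, 9, 0.5000+6.0622i, 4.5000-2.5981i]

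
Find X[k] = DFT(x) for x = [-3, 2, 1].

X[k] = Σ(n=0 to 2) x[n] · ω_3^(nk)
where ω_3 = e^(-2πi/3)

Computing each X[k]:
X[0] = 0
X[1] = -4.5000-0.8660i
X[2] = -4.5000+0.8660i

X = [0, -4.5000-0.8660i, -4.5000+0.8660i]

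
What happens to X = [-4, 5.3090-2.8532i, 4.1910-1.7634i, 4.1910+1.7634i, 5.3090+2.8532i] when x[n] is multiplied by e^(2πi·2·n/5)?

Modulation property: DFT(ω_5^(-2n)·x[n]) = X[(k-2) mod 5], so circularly shift X by 2 positions.

X[k-2] = [4.1910+1.7634i, 5.3090+2.8532i, -4, 5.3090-2.8532i, 4.1910-1.7634i]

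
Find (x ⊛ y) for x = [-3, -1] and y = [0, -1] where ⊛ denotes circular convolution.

(x ⊛ y)[n] = Σ(m=0 to 1) x[m] · y[(n-m) mod 2]

Computing each output sample:
(x ⊛ y)[0] = 1
(x ⊛ y)[1] = 3

x ⊛ y = [1, 3]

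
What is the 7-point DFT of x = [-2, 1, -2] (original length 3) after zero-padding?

Original 3-point DFT: [-3, -1.5000-2.5981i, -1.5000+2.5981i]
Zero-padded 7-point DFT provides frequency interpolation.

DFT_7([x, 0, ...]) = [-3, -0.9315+1.1680i, -0.4206-1.8427i, -4.1479-1.9975i, -4.1479+1.9975i, -0.4206+1.8427i, -0.9315-1.1680i]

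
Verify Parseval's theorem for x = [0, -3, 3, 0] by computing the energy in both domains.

Time domain:
Σ|x[n]|² = |0|² + |-3|² + |3|² + |0|² = 18.0000

Frequency domain:
(1/4)Σ|X[k]|² = (1/4)(|0|² + |-3+3i|² + |6|² + |-3-3i|²) = (1/4)·72.0000 = 18.0000

Both sides agree, confirming Parseval's theorem.

Σ|x[n]|² = (1/N)Σ|X[k]|² = 18.0000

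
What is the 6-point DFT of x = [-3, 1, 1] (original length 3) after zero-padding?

Original 3-point DFT: [-1, -4, -4]
Zero-padded 6-point DFT provides frequency interpolation.

DFT_6([x, 0, ...]) = [-1, -3.0000-1.7321i, -4, -3, -4, -3.0000+1.7321i]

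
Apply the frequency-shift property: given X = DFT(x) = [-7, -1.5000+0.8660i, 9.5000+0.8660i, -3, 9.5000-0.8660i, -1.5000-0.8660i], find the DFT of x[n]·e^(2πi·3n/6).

Modulation property: DFT(ω_6^(-3n)·x[n]) = X[(k-3) mod 6], so circularly shift X by 3 positions.

X[k-3] = [-3, 9.5000-0.8660i, -1.5000-0.8660i, -7, -1.5000+0.8660i, 9.5000+0.8660i]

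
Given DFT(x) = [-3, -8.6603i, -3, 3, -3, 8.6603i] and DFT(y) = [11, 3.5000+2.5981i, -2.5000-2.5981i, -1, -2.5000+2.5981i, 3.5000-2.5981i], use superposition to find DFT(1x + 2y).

By linearity: DFT(1x + 2y) = 1·DFT(x) + 2·DFT(y)
= 1·[-3, -8.6603i, -3, 3, -3, 8.6603i] + 2·[11, 3.5000+2.5981i, -2.5000-2.5981i, -1, -2.5000+2.5981i, 3.5000-2.5981i]

Computing element-wise:
Z[0] = 1·(-3) + 2·(11) = 19
Z[1] = 1·(-8.6603i) + 2·(3.5000+2.5981i) = 7.0000-3.4641i
Z[2] = 1·(-3) + 2·(-2.5000-2.5981i) = -8.0000-5.1962i
Z[3] = 1·(3) + 2·(-1) = 1
Z[4] = 1·(-3) + 2·(-2.5000+2.5981i) = -8.0000+5.1962i
Z[5] = 1·(8.6603i) + 2·(3.5000-2.5981i) = 7.0000+3.4641i

DFT(1x + 2y) = 1·X + 2·Y = [19, 7.0000-3.4641i, -8.0000-5.1962i, 1, -8.0000+5.1962i, 7.0000+3.4641i]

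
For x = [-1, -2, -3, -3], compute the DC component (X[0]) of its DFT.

X[0] = Σ(n=0 to 3) x[n] · ω_4^0 = Σ x[n]
= (-1) + (-2) + (-3) + (-3)

X[0] = -9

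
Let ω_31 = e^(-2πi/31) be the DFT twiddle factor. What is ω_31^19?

ω_31^19 = e^(-2πi·19/31)
= cos(-2π·19/31) + i·sin(-2π·19/31)
= cos(-38π/31) + i·sin(-38π/31)

ω_31^19 = cos(-38π/31) + i·sin(-38π/31) = -0.7588+0.6514i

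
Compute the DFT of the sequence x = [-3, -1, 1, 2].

X[k] = Σ(n=0 to 3) x[n] · ω_4^(nk)
where ω_4 = e^(-2πi/4)

Computing each X[k]:
X[0] = -1
X[1] = -4+3i
X[2] = -3
X[3] = -4-3i

X = [-1, -4+3i, -3, -4-3i]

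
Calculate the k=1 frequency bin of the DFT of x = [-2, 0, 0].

X[1] = Σ(n=0 to 2) x[n] · ω_3^(1n) where ω_3 = e^(-2πi/3)
= (-2)·ω_3^0 + (0)·ω_3^1 + (0)·ω_3^2

X[1] = -2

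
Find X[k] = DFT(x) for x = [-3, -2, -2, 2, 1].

X[k] = Σ(n=0 to 4) x[n] · ω_5^(nk)
where ω_5 = e^(-2πi/5)

Computing each X[k]:
X[0] = -4
X[1] = -3.3090+5.2043i
X[2] = -2.1910-2.0409i
X[3] = -2.1910+2.0409i
X[4] = -3.3090-5.2043i

X = [-4, -3.3090+5.2043i, -2.1910-2.0409i, -2.1910+2.0409i, -3.3090-5.2043i]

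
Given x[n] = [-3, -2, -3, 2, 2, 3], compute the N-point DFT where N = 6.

X[k] = Σ(n=0 to 5) x[n] · ω_6^(nk)
where ω_6 = e^(-2πi/6)

Computing each X[k]:
X[0] = -1
X[1] = -4.0000+8.6603i
X[2] = -1
X[3] = -7
X[4] = -1
X[5] = -4.0000-8.6603i

X = [-1, -4.0000+8.6603i, -1, -7, -1, -4.0000-8.6603i]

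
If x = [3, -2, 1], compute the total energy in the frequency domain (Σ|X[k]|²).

Parseval: Σ|x[n]|² = (1/N)Σ|X[k]|², so Σ|X[k]|² = N·Σ|x[n]|² = 3·14.0000

Σ|X[k]|² = N·Σ|x[n]|² = 3·14.0000 = 42.0000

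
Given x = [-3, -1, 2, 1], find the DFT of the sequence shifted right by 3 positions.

Time shift by 3: X_shifted[k] = ω_4^(3k) · X[k]
Shifted x = [-1, 2, 1, -3]

DFT(x[n-3]) = [-1, -2-5i, 1, -2+5i]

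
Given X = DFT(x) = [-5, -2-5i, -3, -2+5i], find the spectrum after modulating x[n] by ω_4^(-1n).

Modulation property: DFT(ω_4^(-1n)·x[n]) = X[(k-1) mod 4], so circularly shift X by 1 positions.

X[k-1] = [-2+5i, -5, -2-5i, -3]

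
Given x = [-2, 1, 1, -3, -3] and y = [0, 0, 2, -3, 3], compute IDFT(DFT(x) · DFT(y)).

(x ⊛ y)[n] = Σ(m=0 to 4) x[m] · y[(n-m) mod 5]

Computing each output sample:
(x ⊛ y)[0] = -6
(x ⊛ y)[1] = 6
(x ⊛ y)[2] = -4
(x ⊛ y)[3] = -1
(x ⊛ y)[4] = -7

x ⊛ y = [-6, 6, -4, -1, -7]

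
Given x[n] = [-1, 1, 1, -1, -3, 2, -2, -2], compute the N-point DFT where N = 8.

X[k] = Σ(n=0 to 7) x[n] · ω_8^(nk)
where ω_8 = e^(-2πi/8)

Computing each X[k]:
X[0] = -5
X[1] = 0.5858-3.0000i
X[2] = -3-6i
X[3] = 3.4142+3.0000i
X[4] = -5
X[5] = 3.4142-3.0000i
X[6] = -3+6i
X[7] = 0.5858+3.0000i

X = [-5, 0.5858-3.0000i, -3-6i, 3.4142+3.0000i, -5, 3.4142-3.0000i, -3+6i, 0.5858+3.0000i]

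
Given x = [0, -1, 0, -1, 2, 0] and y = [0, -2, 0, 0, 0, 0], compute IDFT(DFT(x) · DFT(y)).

(x ⊛ y)[n] = Σ(m=0 to 5) x[m] · y[(n-m) mod 6]

Computing each output sample:
(x ⊛ y)[0] = 0
(x ⊛ y)[1] = 0
(x ⊛ y)[2] = 2
(x ⊛ y)[3] = 0
(x ⊛ y)[4] = 2
(x ⊛ y)[5] = -4

x ⊛ y = [0, 0, 2, 0, 2, -4]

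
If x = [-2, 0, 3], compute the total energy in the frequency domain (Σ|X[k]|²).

Parseval: Σ|x[n]|² = (1/N)Σ|X[k]|², so Σ|X[k]|² = N·Σ|x[n]|² = 3·13.0000

Σ|X[k]|² = N·Σ|x[n]|² = 3·13.0000 = 39.0000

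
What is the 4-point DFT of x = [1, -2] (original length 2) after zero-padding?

Original 2-point DFT: [-1, 3]
Zero-padded 4-point DFT provides frequency interpolation.

DFT_4([x, 0, ...]) = [-1, 1+2i, 3, 1-2i]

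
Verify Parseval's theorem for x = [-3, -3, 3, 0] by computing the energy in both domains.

Time domain:
Σ|x[n]|² = |-3|² + |-3|² + |3|² + |0|² = 27.0000

Frequency domain:
(1/4)Σ|X[k]|² = (1/4)(|-3|² + |-6+3i|² + |3|² + |-6-3i|²) = (1/4)·108.0000 = 27.0000

Both sides agree, confirming Parseval's theorem.

Σ|x[n]|² = (1/N)Σ|X[k]|² = 27.0000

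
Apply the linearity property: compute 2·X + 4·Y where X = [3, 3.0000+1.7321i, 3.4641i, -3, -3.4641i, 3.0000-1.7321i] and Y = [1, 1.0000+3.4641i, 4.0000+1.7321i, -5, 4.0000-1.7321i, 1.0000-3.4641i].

By linearity: DFT(2x + 4y) = 2·DFT(x) + 4·DFT(y)
= 2·[3, 3.0000+1.7321i, 3.4641i, -3, -3.4641i, 3.0000-1.7321i] + 4·[1, 1.0000+3.4641i, 4.0000+1.7321i, -5, 4.0000-1.7321i, 1.0000-3.4641i]

Computing element-wise:
Z[0] = 2·(3) + 4·(1) = 10
Z[1] = 2·(3.0000+1.7321i) + 4·(1.0000+3.4641i) = 10.0000+17.3206i
Z[2] = 2·(3.4641i) + 4·(4.0000+1.7321i) = 16.0000+13.8566i
Z[3] = 2·(-3) + 4·(-5) = -26
Z[4] = 2·(-3.4641i) + 4·(4.0000-1.7321i) = 16.0000-13.8566i
Z[5] = 2·(3.0000-1.7321i) + 4·(1.0000-3.4641i) = 10.0000-17.3206i

DFT(2x + 4y) = 2·X + 4·Y = [10, 10.0000+17.3206i, 16.0000+13.8566i, -26, 16.0000-13.8566i, 10.0000-17.3206i]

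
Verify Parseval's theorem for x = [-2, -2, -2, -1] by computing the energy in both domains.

Time domain:
Σ|x[n]|² = |-2|² + |-2|² + |-2|² + |-1|² = 13.0000

Frequency domain:
(1/4)Σ|X[k]|² = (1/4)(|-7|² + |1i|² + |-1|² + |-1i|²) = (1/4)·52.0000 = 13.0000

Both sides agree, confirming Parseval's theorem.

Σ|x[n]|² = (1/N)Σ|X[k]|² = 13.0000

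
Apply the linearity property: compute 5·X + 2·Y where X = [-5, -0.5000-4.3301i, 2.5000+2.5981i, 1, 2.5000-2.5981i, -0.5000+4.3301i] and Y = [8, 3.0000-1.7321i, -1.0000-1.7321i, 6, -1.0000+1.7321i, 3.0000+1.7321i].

By linearity: DFT(5x + 2y) = 5·DFT(x) + 2·DFT(y)
= 5·[-5, -0.5000-4.3301i, 2.5000+2.5981i, 1, 2.5000-2.5981i, -0.5000+4.3301i] + 2·[8, 3.0000-1.7321i, -1.0000-1.7321i, 6, -1.0000+1.7321i, 3.0000+1.7321i]

Computing element-wise:
Z[0] = 5·(-5) + 2·(8) = -9
Z[1] = 5·(-0.5000-4.3301i) + 2·(3.0000-1.7321i) = 3.5000-25.1147i
Z[2] = 5·(2.5000+2.5981i) + 2·(-1.0000-1.7321i) = 10.5000+9.5263i
Z[3] = 5·(1) + 2·(6) = 17
Z[4] = 5·(2.5000-2.5981i) + 2·(-1.0000+1.7321i) = 10.5000-9.5263i
Z[5] = 5·(-0.5000+4.3301i) + 2·(3.0000+1.7321i) = 3.5000+25.1147i

DFT(5x + 2y) = 5·X + 2·Y = [-9, 3.5000-25.1147i, 10.5000+9.5263i, 17, 10.5000-9.5263i, 3.5000+25.1147i]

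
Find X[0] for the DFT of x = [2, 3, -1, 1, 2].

X[0] = Σ(n=0 to 4) x[n] · ω_5^0 = Σ x[n]
= (2) + (3) + (-1) + (1) + (2)

X[0] = 7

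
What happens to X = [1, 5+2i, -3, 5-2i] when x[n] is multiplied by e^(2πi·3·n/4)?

Modulation property: DFT(ω_4^(-3n)·x[n]) = X[(k-3) mod 4], so circularly shift X by 3 positions.

X[k-3] = [5+2i, -3, 5-2i, 1]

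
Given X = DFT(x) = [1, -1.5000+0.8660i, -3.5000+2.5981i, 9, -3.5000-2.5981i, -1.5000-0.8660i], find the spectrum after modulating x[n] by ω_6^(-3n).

Modulation property: DFT(ω_6^(-3n)·x[n]) = X[(k-3) mod 6], so circularly shift X by 3 positions.

X[k-3] = [9, -3.5000-2.5981i, -1.5000-0.8660i, 1, -1.5000+0.8660i, -3.5000+2.5981i]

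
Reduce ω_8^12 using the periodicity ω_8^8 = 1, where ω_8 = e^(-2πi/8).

Since ω_8^8 = 1, powers reduce modulo 8.
12 mod 8 = 4
So ω_8^12 = ω_8^4 = e^(-2πi·4/8)

ω_8^12 = ω_8^4 = -1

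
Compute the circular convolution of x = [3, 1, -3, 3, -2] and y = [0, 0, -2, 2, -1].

(x ⊛ y)[n] = Σ(m=0 to 4) x[m] · y[(n-m) mod 5]

Computing each output sample:
(x ⊛ y)[0] = -13
(x ⊛ y)[1] = 13
(x ⊛ y)[2] = -13
(x ⊛ y)[3] = 6
(x ⊛ y)[4] = 5

x ⊛ y = [-13, 13, -13, 6, 5]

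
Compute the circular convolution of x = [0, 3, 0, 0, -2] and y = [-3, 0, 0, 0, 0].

(x ⊛ y)[n] = Σ(m=0 to 4) x[m] · y[(n-m) mod 5]

Computing each output sample:
(x ⊛ y)[0] = 0
(x ⊛ y)[1] = -9
(x ⊛ y)[2] = 0
(x ⊛ y)[3] = 0
(x ⊛ y)[4] = 6

x ⊛ y = [0, -9, 0, 0, 6]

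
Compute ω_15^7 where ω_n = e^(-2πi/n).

ω_15^7 = e^(-2πi·7/15)
= cos(-2π·7/15) + i·sin(-2π·7/15)
= cos(-14π/15) + i·sin(-14π/15)

ω_15^7 = cos(-14π/15) + i·sin(-14π/15) = -0.9781-0.2079i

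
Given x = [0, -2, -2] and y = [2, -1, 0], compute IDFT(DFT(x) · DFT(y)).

(x ⊛ y)[n] = Σ(m=0 to 2) x[m] · y[(n-m) mod 3]

Computing each output sample:
(x ⊛ y)[0] = 2
(x ⊛ y)[1] = -4
(x ⊛ y)[2] = -2

x ⊛ y = [2, -4, -2]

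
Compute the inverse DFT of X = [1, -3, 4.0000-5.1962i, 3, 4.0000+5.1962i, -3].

x[n] = (1/6) Σ(k=0 to 5) X[k] · e^(2πikn/6)

Computing each x[n]:
x[0] = 1
x[1] = 0
x[2] = -1
x[3] = 2
x[4] = 2
x[5] = -3

x = [1, 0, -1, 2, 2, -3]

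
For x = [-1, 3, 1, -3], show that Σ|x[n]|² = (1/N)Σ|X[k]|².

Time domain:
Σ|x[n]|² = |-1|² + |3|² + |1|² + |-3|² = 20.0000

Frequency domain:
(1/4)Σ|X[k]|² = (1/4)(|0|² + |-2-6i|² + |0|² + |-2+6i|²) = (1/4)·80.0000 = 20.0000

Both sides agree, confirming Parseval's theorem.

Σ|x[n]|² = (1/N)Σ|X[k]|² = 20.0000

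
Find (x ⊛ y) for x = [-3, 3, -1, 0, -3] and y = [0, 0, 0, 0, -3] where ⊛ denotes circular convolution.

(x ⊛ y)[n] = Σ(m=0 to 4) x[m] · y[(n-m) mod 5]

Computing each output sample:
(x ⊛ y)[0] = -9
(x ⊛ y)[1] = 3
(x ⊛ y)[2] = 0
(x ⊛ y)[3] = 9
(x ⊛ y)[4] = 9

x ⊛ y = [-9, 3, 0, 9, 9]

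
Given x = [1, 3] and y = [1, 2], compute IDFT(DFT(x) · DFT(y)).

(x ⊛ y)[n] = Σ(m=0 to 1) x[m] · y[(n-m) mod 2]

Computing each output sample:
(x ⊛ y)[0] = 7
(x ⊛ y)[1] = 5

x ⊛ y = [7, 5]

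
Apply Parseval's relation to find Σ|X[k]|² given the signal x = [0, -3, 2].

Parseval: Σ|x[n]|² = (1/N)Σ|X[k]|², so Σ|X[k]|² = N·Σ|x[n]|² = 3·13.0000

Σ|X[k]|² = N·Σ|x[n]|² = 3·13.0000 = 39.0000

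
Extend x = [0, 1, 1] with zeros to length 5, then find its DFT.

Original 3-point DFT: [2, -1, -1]
Zero-padded 5-point DFT provides frequency interpolation.

DFT_5([x, 0, ...]) = [2, -0.5000-1.5388i, -0.5000+0.3633i, -0.5000-0.3633i, -0.5000+1.5388i]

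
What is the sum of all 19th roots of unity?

Sum of all nth roots of unity equals 0 for n > 1 (geometric series with r ≠ 1).

0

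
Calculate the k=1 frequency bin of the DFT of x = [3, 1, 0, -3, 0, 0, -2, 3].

X[1] = Σ(n=0 to 7) x[n] · ω_8^(1n) where ω_8 = e^(-2πi/8)
= (3)·ω_8^0 + (1)·ω_8^1 + (0)·ω_8^2 + (-3)·ω_8^3 + (0)·ω_8^4 + (0)·ω_8^5 + (-2)·ω_8^6 + (3)·ω_8^7

X[1] = 7.9497+1.5355i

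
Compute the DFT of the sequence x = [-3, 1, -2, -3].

X[k] = Σ(n=0 to 3) x[n] · ω_4^(nk)
where ω_4 = e^(-2πi/4)

Computing each X[k]:
X[0] = -7
X[1] = -1-4i
X[2] = -3
X[3] = -1+4i

X = [-7, -1-4i, -3, -1+4i]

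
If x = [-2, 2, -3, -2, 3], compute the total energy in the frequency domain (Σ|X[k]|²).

Parseval: Σ|x[n]|² = (1/N)Σ|X[k]|², so Σ|X[k]|² = N·Σ|x[n]|² = 5·30.0000

Σ|X[k]|² = N·Σ|x[n]|² = 5·30.0000 = 150.0000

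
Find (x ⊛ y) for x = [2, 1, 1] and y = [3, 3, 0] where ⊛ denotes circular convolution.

(x ⊛ y)[n] = Σ(m=0 to 2) x[m] · y[(n-m) mod 3]

Computing each output sample:
(x ⊛ y)[0] = 9
(x ⊛ y)[1] = 9
(x ⊛ y)[2] = 6

x ⊛ y = [9, 9, 6]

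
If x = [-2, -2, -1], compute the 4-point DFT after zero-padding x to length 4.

Original 3-point DFT: [-5, -0.5000+0.8660i, -0.5000-0.8660i]
Zero-padded 4-point DFT provides frequency interpolation.

DFT_4([x, 0, ...]) = [-5, -1+2i, -1, -1-2i]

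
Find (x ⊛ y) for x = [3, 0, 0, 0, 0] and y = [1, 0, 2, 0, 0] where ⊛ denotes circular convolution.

(x ⊛ y)[n] = Σ(m=0 to 4) x[m] · y[(n-m) mod 5]

Computing each output sample:
(x ⊛ y)[0] = 3
(x ⊛ y)[1] = 0
(x ⊛ y)[2] = 6
(x ⊛ y)[3] = 0
(x ⊛ y)[4] = 0

x ⊛ y = [3, 0, 6, 0, 0]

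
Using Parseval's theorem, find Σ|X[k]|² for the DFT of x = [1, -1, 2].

Parseval: Σ|x[n]|² = (1/N)Σ|X[k]|², so Σ|X[k]|² = N·Σ|x[n]|² = 3·6.0000

Σ|X[k]|² = N·Σ|x[n]|² = 3·6.0000 = 18.0000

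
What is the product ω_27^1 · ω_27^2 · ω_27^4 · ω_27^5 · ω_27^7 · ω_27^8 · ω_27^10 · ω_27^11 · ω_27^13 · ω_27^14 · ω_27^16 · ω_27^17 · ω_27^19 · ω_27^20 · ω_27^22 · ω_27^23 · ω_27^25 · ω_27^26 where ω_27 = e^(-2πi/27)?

The primitive 27th roots of unity are ω_27^k for k coprime to 27: k ∈ {1, 2, 4, 5, 7, 8, 10, 11, 13, 14, 16, 17, 19, 20, 22, 23, 25, 26}
Their product equals the constant term of the cyclotomic polynomial Φ_27(x) up to sign.
For n ≥ 3, the product of all primitive nth roots of unity is 1. (For n=1 it is 1; for n=2 it is -1.)

1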